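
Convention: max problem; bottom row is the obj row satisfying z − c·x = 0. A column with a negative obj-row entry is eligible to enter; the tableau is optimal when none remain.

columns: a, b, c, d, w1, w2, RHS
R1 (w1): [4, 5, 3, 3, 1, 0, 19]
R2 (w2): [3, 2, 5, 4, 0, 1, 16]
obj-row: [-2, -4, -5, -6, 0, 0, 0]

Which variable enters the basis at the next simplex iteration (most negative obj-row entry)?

d

Negative obj-row entries: a: -2, b: -4, c: -5, d: -6.
The most negative is -6 in column d, so d enters.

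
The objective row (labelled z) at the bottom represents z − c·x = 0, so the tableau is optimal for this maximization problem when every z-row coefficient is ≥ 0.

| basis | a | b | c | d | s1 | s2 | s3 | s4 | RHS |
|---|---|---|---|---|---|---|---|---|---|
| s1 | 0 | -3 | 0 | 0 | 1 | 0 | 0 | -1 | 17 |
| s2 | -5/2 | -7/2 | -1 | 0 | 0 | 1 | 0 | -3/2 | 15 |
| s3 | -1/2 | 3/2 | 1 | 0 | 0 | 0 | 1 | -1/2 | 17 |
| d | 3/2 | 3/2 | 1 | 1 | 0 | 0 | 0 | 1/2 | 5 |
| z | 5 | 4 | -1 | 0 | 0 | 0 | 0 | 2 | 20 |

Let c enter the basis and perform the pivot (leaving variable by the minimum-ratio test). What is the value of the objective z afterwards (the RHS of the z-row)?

25

Ratio test on column c — row 1: entry 0 ≤ 0; row 2: entry -1 ≤ 0; row 3: 17/1 = 17; row 4: 5/1 = 5. Minimum is 5 at row 4 (d leaves); pivot element 1.
Pivot on row 4; the z-row RHS becomes 20 − (-1)·5 = 25.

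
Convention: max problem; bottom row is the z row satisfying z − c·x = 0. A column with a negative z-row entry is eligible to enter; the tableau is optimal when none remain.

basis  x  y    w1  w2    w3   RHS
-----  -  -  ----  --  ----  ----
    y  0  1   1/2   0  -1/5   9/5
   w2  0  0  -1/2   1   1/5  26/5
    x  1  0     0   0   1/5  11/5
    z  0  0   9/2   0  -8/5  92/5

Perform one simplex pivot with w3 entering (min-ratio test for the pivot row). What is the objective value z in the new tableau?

36

Ratio test on column w3 — row 1: entry -1/5 ≤ 0; row 2: (26/5)/(1/5) = 26; row 3: (11/5)/(1/5) = 11. Minimum is 11 at row 3 (x leaves); pivot element 1/5.
Pivot on row 3; the z-row RHS becomes 92/5 − (-8/5)·11 = 36.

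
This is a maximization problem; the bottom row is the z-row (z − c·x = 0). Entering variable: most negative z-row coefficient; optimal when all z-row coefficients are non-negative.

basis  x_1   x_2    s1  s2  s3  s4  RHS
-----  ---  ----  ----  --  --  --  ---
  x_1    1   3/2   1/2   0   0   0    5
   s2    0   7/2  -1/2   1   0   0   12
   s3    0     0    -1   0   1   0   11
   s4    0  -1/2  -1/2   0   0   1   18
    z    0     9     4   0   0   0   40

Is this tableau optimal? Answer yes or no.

Every z-row coefficient is ≥ 0, so the tableau is optimal.

yes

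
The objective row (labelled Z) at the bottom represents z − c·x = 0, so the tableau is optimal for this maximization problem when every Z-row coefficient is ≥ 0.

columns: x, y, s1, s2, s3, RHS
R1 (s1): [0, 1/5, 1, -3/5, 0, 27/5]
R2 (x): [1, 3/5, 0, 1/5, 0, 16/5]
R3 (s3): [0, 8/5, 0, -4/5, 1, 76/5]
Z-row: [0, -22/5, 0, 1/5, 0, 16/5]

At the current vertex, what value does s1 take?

s1 is basic (row 1); its value is the RHS of that row, 27/5.

27/5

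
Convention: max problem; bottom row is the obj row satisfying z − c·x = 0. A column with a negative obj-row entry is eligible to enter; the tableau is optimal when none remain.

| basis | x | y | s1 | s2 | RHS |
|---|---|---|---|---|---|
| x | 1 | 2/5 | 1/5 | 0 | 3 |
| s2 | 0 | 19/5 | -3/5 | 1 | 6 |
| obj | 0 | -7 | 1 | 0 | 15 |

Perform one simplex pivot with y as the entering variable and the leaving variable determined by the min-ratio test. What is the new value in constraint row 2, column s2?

5/19

Ratio test on column y — row 1: 3/(2/5) = 15/2; row 2: 6/(19/5) = 30/19. Minimum is 30/19 at row 2 (s2 leaves); pivot element 19/5.
Divide row 2 by 19/5; eliminate column y from the other rows.
In the new row 2, the s2 entry is the old entry divided by the pivot: 1/(19/5) = 5/19.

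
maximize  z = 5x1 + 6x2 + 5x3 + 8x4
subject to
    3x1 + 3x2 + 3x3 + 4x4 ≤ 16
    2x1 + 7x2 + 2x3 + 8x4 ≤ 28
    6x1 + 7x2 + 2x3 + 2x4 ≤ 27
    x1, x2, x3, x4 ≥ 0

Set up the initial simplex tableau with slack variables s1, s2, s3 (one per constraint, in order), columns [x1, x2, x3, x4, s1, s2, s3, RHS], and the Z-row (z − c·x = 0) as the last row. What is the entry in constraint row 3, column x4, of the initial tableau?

2

Constraint 3 has coefficient 2 on x4.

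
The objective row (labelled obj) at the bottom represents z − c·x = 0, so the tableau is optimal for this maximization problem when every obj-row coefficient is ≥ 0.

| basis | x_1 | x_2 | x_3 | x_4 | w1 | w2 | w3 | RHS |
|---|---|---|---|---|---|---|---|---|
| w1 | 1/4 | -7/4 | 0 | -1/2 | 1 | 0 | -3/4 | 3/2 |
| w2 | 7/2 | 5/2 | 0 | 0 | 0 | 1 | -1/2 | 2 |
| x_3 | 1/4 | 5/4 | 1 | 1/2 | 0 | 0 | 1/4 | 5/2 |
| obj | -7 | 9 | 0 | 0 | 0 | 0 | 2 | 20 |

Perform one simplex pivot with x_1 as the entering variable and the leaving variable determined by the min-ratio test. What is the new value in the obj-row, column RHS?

24

Ratio test on column x_1 — row 1: (3/2)/(1/4) = 6; row 2: 2/(7/2) = 4/7; row 3: (5/2)/(1/4) = 10. Minimum is 4/7 at row 2 (w2 leaves); pivot element 7/2.
Divide row 2 by 7/2; eliminate column x_1 from the other rows.
obj-row update in column RHS: 20 − (-7)·(4/7) = 24.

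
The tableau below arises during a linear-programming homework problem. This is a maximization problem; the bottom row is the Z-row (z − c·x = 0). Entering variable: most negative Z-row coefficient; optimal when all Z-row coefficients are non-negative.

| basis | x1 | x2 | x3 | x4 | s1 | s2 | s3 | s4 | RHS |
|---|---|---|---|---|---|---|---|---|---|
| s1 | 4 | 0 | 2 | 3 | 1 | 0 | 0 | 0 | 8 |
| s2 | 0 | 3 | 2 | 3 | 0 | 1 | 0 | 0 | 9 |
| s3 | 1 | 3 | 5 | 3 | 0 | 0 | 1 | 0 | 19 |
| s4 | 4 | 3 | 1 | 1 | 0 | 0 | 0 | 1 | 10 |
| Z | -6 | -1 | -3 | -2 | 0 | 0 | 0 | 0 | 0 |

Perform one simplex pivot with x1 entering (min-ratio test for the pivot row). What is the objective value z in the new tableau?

12

Ratio test on column x1 — row 1: 8/4 = 2; row 2: entry 0 ≤ 0; row 3: 19/1 = 19; row 4: 10/4 = 5/2. Minimum is 2 at row 1 (s1 leaves); pivot element 4.
Pivot on row 1; the Z-row RHS becomes 0 − (-6)·2 = 12.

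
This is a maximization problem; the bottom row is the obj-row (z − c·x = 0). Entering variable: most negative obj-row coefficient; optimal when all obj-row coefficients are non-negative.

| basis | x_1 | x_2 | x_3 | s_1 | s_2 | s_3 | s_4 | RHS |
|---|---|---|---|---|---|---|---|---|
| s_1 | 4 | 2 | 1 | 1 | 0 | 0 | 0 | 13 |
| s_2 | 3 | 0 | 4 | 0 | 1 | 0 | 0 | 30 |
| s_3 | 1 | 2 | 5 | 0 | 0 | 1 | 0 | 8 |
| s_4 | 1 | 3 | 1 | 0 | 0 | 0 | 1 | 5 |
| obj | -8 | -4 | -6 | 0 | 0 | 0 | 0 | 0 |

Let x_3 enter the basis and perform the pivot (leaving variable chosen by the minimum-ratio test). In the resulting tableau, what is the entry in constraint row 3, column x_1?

Ratio test on column x_3 — row 1: 13/1 = 13; row 2: 30/4 = 15/2; row 3: 8/5 = 8/5; row 4: 5/1 = 5. Minimum is 8/5 at row 3 (s_3 leaves); pivot element 5.
Divide row 3 by 5; eliminate column x_3 from the other rows.
In the new row 3, the x_1 entry is the old entry divided by the pivot: 1/5 = 1/5.

1/5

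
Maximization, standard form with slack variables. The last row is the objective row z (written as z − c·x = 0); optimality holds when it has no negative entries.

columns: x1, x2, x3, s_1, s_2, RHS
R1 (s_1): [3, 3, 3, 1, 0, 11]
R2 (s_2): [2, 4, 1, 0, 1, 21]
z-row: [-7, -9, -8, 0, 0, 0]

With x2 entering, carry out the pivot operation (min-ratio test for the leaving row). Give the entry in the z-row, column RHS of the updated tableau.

33

Ratio test on column x2 — row 1: 11/3 = 11/3; row 2: 21/4 = 21/4. Minimum is 11/3 at row 1 (s_1 leaves); pivot element 3.
Divide row 1 by 3; eliminate column x2 from the other rows.
z-row update in column RHS: 0 − (-9)·(11/3) = 33.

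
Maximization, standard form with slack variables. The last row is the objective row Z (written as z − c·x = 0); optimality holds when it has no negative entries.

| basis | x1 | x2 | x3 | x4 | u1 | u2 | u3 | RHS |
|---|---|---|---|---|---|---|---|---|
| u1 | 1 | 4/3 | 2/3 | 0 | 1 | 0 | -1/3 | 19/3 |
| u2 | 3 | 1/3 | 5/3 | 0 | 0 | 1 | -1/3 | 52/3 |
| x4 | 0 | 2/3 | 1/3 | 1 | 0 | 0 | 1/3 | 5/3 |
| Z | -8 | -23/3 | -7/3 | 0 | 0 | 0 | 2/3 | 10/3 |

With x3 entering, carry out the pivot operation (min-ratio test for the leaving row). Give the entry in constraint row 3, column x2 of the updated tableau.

2

Ratio test on column x3 — row 1: (19/3)/(2/3) = 19/2; row 2: (52/3)/(5/3) = 52/5; row 3: (5/3)/(1/3) = 5. Minimum is 5 at row 3 (x4 leaves); pivot element 1/3.
Divide row 3 by 1/3; eliminate column x3 from the other rows.
In the new row 3, the x2 entry is the old entry divided by the pivot: (2/3)/(1/3) = 2.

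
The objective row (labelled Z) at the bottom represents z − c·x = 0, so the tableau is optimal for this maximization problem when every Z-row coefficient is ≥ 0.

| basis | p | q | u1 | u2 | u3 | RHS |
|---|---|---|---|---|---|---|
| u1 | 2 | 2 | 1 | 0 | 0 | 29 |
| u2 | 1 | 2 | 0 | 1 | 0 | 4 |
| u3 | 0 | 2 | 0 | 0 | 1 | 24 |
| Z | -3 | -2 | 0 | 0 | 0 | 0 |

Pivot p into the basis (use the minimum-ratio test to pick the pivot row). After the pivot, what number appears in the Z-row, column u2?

3

Ratio test on column p — row 1: 29/2 = 29/2; row 2: 4/1 = 4; row 3: entry 0 ≤ 0. Minimum is 4 at row 2 (u2 leaves); pivot element 1.
Divide row 2 by 1; eliminate column p from the other rows.
Z-row update in column u2: 0 − (-3)·1 = 3.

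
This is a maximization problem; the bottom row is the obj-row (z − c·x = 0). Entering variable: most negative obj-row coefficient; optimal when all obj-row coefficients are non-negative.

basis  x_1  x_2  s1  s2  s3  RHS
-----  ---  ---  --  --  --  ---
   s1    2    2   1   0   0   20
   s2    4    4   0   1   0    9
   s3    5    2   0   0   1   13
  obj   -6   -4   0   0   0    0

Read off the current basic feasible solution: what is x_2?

x_2 is not in the basis, so in the current basic feasible solution x_2 = 0.

0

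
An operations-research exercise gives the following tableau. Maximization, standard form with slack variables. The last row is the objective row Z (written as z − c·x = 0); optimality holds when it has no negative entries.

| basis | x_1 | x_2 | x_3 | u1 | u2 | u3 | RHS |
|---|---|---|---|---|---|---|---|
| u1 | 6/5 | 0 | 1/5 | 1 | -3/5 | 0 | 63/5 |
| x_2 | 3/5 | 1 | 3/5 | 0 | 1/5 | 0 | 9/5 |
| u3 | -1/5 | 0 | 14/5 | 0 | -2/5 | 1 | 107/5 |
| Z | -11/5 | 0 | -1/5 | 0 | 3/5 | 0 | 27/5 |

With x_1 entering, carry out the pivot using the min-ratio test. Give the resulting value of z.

12

Ratio test on column x_1 — row 1: (63/5)/(6/5) = 21/2; row 2: (9/5)/(3/5) = 3; row 3: entry -1/5 ≤ 0. Minimum is 3 at row 2 (x_2 leaves); pivot element 3/5.
Pivot on row 2; the Z-row RHS becomes 27/5 − (-11/5)·3 = 12.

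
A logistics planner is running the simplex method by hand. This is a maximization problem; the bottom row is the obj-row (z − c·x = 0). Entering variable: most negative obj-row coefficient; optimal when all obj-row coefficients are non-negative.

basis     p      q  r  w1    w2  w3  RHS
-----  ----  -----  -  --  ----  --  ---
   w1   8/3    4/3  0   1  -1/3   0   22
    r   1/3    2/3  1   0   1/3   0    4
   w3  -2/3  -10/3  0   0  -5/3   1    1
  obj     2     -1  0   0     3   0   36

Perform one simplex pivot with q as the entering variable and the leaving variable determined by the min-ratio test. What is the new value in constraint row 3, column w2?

0

Ratio test on column q — row 1: 22/(4/3) = 33/2; row 2: 4/(2/3) = 6; row 3: entry -10/3 ≤ 0. Minimum is 6 at row 2 (r leaves); pivot element 2/3.
Divide row 2 by 2/3; eliminate column q from the other rows.
Row 3 update in column w2: -5/3 − (-10/3)·(1/2) = 0.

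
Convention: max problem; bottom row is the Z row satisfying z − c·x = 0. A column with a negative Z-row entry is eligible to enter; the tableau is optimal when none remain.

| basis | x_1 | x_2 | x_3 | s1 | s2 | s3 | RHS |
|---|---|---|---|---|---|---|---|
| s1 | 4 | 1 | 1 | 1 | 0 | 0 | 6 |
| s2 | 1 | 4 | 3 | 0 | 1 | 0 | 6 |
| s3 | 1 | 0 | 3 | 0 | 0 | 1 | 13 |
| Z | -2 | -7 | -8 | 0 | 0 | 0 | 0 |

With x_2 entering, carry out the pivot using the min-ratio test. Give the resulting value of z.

Ratio test on column x_2 — row 1: 6/1 = 6; row 2: 6/4 = 3/2; row 3: entry 0 ≤ 0. Minimum is 3/2 at row 2 (s2 leaves); pivot element 4.
Pivot on row 2; the Z-row RHS becomes 0 − (-7)·(3/2) = 21/2.

21/2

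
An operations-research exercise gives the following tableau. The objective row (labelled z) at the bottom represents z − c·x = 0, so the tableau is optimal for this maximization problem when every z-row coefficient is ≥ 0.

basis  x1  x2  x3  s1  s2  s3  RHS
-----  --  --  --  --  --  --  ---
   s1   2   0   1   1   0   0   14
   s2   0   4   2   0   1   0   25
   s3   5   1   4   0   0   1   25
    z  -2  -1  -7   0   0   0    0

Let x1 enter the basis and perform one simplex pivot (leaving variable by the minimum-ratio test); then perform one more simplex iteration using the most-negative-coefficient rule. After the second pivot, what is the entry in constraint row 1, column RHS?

Ratio test on column x1 — row 1: 14/2 = 7; row 2: entry 0 ≤ 0; row 3: 25/5 = 5. Minimum is 5 at row 3 (s3 leaves); pivot element 5.
Divide row 3 by 5; eliminate column x1 from the other rows.
Second iteration: most negative z-row entry is -27/5 in column x3, so x3 enters.
Ratio test on column x3 — row 1: entry -3/5 ≤ 0; row 2: 25/2 = 25/2; row 3: 5/(4/5) = 25/4. Minimum is 25/4 at row 3 (x1 leaves); pivot element 4/5.
Divide row 3 by 4/5; eliminate column x3 from the other rows.
After both pivots, the entry at constraint row 1, column RHS is 31/4.

31/4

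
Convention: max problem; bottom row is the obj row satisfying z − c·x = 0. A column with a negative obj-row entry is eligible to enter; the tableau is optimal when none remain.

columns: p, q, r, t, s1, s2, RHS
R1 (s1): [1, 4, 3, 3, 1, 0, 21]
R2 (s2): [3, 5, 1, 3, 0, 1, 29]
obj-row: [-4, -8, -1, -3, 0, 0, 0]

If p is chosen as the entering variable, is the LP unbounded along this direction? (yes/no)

Column p has positive entries in row(s) 1, 2, so the ratio test bounds it — not unbounded.

no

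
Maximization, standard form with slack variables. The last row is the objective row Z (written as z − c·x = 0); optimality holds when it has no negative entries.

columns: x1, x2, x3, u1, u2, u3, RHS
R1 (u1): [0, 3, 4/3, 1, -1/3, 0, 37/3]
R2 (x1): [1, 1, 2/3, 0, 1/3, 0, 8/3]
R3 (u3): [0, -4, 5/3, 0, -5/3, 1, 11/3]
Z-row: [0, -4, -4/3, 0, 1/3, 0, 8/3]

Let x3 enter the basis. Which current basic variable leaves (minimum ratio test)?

u3

Column x3 entries and ratios — u1: (37/3)/(4/3) = 37/4; x1: (8/3)/(2/3) = 4; u3: (11/3)/(5/3) = 11/5.
Smallest ratio is 11/5 in the row of u3, so u3 leaves.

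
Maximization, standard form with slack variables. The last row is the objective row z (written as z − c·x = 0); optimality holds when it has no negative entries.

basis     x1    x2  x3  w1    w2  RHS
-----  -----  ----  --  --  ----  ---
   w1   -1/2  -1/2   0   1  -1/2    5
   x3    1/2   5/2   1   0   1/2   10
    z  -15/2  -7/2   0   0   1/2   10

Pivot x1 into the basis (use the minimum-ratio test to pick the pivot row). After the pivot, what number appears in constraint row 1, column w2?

Ratio test on column x1 — row 1: entry -1/2 ≤ 0; row 2: 10/(1/2) = 20. Minimum is 20 at row 2 (x3 leaves); pivot element 1/2.
Divide row 2 by 1/2; eliminate column x1 from the other rows.
Row 1 update in column w2: -1/2 − (-1/2)·1 = 0.

0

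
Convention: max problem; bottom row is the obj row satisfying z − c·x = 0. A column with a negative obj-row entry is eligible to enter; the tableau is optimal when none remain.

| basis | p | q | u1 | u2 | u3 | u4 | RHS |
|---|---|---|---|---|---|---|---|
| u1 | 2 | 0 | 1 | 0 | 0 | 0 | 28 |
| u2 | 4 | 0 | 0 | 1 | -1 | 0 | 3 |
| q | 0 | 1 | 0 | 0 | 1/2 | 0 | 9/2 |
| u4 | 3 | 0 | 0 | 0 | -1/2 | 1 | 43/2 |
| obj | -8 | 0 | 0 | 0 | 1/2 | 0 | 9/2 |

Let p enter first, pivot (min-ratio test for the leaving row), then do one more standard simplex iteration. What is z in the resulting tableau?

Ratio test on column p — row 1: 28/2 = 14; row 2: 3/4 = 3/4; row 3: entry 0 ≤ 0; row 4: (43/2)/3 = 43/6. Minimum is 3/4 at row 2 (u2 leaves); pivot element 4.
Pivot on row 2; the obj-row RHS becomes 9/2 − (-8)·(3/4) = 21/2.
Next entering variable (most negative obj-row entry -3/2): u3.
Ratio test on column u3 — row 1: (53/2)/(1/2) = 53; row 2: entry -1/4 ≤ 0; row 3: (9/2)/(1/2) = 9; row 4: (77/4)/(1/4) = 77. Minimum is 9 at row 3 (q leaves); pivot element 1/2.
After the second pivot the obj-row RHS is 21/2 − (-3/2)·9 = 24.

24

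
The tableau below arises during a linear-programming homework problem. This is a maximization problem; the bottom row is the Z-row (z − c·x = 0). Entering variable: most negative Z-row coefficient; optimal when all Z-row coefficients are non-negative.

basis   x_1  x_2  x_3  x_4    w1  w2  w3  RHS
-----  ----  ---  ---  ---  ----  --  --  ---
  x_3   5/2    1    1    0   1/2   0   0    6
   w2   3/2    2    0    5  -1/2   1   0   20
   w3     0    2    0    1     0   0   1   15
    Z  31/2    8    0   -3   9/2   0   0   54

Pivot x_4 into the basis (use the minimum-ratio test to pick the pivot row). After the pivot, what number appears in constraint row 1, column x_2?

Ratio test on column x_4 — row 1: entry 0 ≤ 0; row 2: 20/5 = 4; row 3: 15/1 = 15. Minimum is 4 at row 2 (w2 leaves); pivot element 5.
Divide row 2 by 5; eliminate column x_4 from the other rows.
Row 1 update in column x_2: 1 − 0·(2/5) = 1.

1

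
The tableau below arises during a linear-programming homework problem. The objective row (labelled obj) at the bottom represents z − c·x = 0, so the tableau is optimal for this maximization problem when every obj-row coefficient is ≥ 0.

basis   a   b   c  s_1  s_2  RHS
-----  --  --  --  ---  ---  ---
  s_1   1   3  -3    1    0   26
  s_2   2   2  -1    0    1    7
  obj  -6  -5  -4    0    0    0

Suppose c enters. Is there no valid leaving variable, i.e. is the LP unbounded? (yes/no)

yes

Every constraint-row entry in column c is ≤ 0, so increasing c is unbounded.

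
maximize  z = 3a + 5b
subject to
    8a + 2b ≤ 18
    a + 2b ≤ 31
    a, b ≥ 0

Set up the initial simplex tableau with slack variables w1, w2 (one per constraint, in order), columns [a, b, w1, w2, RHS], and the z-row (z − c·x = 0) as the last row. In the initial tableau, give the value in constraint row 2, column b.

2

Constraint 2 has coefficient 2 on b.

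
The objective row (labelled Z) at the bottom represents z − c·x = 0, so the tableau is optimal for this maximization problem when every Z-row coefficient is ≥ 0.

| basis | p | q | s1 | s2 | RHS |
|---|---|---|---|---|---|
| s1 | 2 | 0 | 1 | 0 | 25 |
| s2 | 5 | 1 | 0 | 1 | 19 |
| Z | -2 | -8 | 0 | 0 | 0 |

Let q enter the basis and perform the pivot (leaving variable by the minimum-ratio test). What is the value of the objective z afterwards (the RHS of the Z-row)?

Ratio test on column q — row 1: entry 0 ≤ 0; row 2: 19/1 = 19. Minimum is 19 at row 2 (s2 leaves); pivot element 1.
Pivot on row 2; the Z-row RHS becomes 0 − (-8)·19 = 152.

152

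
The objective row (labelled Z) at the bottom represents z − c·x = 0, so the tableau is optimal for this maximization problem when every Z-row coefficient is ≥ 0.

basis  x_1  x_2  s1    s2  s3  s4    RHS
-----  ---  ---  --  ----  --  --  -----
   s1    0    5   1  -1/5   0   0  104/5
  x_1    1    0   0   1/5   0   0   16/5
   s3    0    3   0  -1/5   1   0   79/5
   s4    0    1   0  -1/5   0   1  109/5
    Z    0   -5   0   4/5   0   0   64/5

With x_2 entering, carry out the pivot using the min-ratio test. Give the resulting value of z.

168/5

Ratio test on column x_2 — row 1: (104/5)/5 = 104/25; row 2: entry 0 ≤ 0; row 3: (79/5)/3 = 79/15; row 4: (109/5)/1 = 109/5. Minimum is 104/25 at row 1 (s1 leaves); pivot element 5.
Pivot on row 1; the Z-row RHS becomes 64/5 − (-5)·(104/25) = 168/5.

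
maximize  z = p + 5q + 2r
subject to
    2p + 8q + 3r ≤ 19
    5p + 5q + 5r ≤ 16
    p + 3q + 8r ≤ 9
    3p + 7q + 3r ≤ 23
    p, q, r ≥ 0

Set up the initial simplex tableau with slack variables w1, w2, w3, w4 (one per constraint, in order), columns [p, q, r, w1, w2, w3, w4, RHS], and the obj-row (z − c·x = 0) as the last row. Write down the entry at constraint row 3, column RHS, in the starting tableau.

9

The RHS of constraint 3 is b_3 = 9.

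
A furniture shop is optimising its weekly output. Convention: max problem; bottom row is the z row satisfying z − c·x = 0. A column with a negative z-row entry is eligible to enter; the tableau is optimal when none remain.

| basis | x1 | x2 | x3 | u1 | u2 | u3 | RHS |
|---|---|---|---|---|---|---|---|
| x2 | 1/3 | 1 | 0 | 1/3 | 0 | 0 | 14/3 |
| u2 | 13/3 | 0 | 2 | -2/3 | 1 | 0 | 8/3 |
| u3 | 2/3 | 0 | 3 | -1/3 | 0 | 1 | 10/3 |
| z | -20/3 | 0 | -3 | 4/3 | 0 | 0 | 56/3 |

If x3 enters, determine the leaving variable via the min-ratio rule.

Column x3 entries and ratios — x2: 0 ≤ 0, skip; u2: (8/3)/2 = 4/3; u3: (10/3)/3 = 10/9.
Smallest ratio is 10/9 in the row of u3, so u3 leaves.

u3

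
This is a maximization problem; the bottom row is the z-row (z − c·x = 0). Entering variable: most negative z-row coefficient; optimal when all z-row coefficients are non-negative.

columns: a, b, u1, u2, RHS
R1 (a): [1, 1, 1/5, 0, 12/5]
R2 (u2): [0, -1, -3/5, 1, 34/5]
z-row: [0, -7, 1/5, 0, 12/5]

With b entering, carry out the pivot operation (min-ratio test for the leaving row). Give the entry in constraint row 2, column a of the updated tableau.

1

Ratio test on column b — row 1: (12/5)/1 = 12/5; row 2: entry -1 ≤ 0. Minimum is 12/5 at row 1 (a leaves); pivot element 1.
Divide row 1 by 1; eliminate column b from the other rows.
Row 2 update in column a: 0 − (-1)·1 = 1.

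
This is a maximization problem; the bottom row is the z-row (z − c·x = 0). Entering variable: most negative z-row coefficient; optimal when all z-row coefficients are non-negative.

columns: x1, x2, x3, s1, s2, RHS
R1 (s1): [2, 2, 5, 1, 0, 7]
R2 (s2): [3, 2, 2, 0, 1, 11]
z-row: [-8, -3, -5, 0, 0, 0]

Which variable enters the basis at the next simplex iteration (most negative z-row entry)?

x1

Negative z-row entries: x1: -8, x2: -3, x3: -5.
The most negative is -8 in column x1, so x1 enters.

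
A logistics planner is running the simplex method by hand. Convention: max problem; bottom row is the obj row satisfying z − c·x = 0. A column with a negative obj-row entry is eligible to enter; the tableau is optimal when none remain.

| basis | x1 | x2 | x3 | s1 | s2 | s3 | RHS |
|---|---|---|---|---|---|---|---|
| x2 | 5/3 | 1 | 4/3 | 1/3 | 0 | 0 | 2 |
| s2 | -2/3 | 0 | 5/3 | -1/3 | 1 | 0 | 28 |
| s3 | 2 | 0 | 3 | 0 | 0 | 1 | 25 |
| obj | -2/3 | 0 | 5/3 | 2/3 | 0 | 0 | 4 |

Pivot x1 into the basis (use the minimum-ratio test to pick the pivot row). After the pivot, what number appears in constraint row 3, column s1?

Ratio test on column x1 — row 1: 2/(5/3) = 6/5; row 2: entry -2/3 ≤ 0; row 3: 25/2 = 25/2. Minimum is 6/5 at row 1 (x2 leaves); pivot element 5/3.
Divide row 1 by 5/3; eliminate column x1 from the other rows.
Row 3 update in column s1: 0 − 2·(1/5) = -2/5.

-2/5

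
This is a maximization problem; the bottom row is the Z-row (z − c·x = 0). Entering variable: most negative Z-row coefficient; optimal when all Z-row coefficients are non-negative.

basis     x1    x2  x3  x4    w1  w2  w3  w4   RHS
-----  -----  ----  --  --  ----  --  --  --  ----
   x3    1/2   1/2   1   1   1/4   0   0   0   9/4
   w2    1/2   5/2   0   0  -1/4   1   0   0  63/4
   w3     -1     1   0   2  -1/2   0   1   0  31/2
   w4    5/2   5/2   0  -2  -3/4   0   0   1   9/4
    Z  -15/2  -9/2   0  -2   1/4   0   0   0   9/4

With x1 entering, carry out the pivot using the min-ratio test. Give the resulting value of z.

Ratio test on column x1 — row 1: (9/4)/(1/2) = 9/2; row 2: (63/4)/(1/2) = 63/2; row 3: entry -1 ≤ 0; row 4: (9/4)/(5/2) = 9/10. Minimum is 9/10 at row 4 (w4 leaves); pivot element 5/2.
Pivot on row 4; the Z-row RHS becomes 9/4 − (-15/2)·(9/10) = 9.

9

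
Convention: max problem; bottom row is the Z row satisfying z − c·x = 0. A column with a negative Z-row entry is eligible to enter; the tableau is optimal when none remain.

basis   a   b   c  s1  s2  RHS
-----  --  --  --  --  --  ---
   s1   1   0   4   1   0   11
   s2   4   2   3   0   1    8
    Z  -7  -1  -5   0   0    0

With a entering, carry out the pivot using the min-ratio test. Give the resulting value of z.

Ratio test on column a — row 1: 11/1 = 11; row 2: 8/4 = 2. Minimum is 2 at row 2 (s2 leaves); pivot element 4.
Pivot on row 2; the Z-row RHS becomes 0 − (-7)·2 = 14.

14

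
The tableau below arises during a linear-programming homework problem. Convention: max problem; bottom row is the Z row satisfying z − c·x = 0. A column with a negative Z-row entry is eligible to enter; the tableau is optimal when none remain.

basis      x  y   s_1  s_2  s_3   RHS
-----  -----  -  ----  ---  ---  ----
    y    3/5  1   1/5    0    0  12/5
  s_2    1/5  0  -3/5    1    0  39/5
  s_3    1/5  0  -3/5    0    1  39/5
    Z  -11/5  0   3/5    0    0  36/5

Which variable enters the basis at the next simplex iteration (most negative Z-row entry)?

x

Negative Z-row entries: x: -11/5.
The most negative is -11/5 in column x, so x enters.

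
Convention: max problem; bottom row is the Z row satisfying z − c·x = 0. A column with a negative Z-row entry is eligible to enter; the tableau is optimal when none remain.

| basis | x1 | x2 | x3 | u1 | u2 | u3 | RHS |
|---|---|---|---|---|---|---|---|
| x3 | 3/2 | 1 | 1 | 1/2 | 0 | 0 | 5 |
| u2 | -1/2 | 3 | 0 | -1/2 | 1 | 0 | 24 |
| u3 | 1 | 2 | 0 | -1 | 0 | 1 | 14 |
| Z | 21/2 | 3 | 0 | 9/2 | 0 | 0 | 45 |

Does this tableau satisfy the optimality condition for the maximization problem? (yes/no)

yes

Every Z-row coefficient is ≥ 0, so the tableau is optimal.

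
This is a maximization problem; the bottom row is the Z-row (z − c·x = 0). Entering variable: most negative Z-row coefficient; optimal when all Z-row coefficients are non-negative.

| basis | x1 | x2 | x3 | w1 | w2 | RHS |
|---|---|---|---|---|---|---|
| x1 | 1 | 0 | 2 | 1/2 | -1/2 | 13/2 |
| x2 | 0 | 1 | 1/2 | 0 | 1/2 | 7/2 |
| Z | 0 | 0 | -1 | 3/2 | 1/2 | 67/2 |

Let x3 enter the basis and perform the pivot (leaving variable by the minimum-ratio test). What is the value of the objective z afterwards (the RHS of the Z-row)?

Ratio test on column x3 — row 1: (13/2)/2 = 13/4; row 2: (7/2)/(1/2) = 7. Minimum is 13/4 at row 1 (x1 leaves); pivot element 2.
Pivot on row 1; the Z-row RHS becomes 67/2 − (-1)·(13/4) = 147/4.

147/4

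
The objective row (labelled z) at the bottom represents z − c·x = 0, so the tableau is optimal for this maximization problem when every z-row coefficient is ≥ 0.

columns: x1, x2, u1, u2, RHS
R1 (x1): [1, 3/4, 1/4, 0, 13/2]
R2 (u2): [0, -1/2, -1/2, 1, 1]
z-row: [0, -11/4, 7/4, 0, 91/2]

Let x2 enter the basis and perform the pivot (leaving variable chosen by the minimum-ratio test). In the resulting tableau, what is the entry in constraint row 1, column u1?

1/3

Ratio test on column x2 — row 1: (13/2)/(3/4) = 26/3; row 2: entry -1/2 ≤ 0. Minimum is 26/3 at row 1 (x1 leaves); pivot element 3/4.
Divide row 1 by 3/4; eliminate column x2 from the other rows.
In the new row 1, the u1 entry is the old entry divided by the pivot: (1/4)/(3/4) = 1/3.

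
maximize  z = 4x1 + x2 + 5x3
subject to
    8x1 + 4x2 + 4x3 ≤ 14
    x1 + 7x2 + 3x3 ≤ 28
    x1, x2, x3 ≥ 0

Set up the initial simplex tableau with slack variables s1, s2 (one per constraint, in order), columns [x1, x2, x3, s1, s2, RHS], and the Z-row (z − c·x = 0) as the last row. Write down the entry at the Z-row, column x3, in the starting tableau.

The Z-row carries the negated objective coefficients: the x3 entry is -5.

-5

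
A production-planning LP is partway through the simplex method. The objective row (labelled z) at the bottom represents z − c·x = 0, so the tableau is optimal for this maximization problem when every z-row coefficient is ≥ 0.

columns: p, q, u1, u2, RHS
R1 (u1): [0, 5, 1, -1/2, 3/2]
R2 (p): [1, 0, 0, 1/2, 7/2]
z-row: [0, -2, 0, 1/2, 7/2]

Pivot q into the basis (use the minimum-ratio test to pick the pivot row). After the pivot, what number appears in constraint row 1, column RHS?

Ratio test on column q — row 1: (3/2)/5 = 3/10; row 2: entry 0 ≤ 0. Minimum is 3/10 at row 1 (u1 leaves); pivot element 5.
Divide row 1 by 5; eliminate column q from the other rows.
In the new row 1, the RHS entry is the old entry divided by the pivot: (3/2)/5 = 3/10.

3/10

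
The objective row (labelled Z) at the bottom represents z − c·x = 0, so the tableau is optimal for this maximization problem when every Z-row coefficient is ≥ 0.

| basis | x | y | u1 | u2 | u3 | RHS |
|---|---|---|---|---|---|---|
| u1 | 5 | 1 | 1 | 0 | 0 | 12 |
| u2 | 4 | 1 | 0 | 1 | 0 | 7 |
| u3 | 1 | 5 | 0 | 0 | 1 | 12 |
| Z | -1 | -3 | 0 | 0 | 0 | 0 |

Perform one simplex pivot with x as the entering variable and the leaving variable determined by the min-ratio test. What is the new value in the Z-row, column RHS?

7/4

Ratio test on column x — row 1: 12/5 = 12/5; row 2: 7/4 = 7/4; row 3: 12/1 = 12. Minimum is 7/4 at row 2 (u2 leaves); pivot element 4.
Divide row 2 by 4; eliminate column x from the other rows.
Z-row update in column RHS: 0 − (-1)·(7/4) = 7/4.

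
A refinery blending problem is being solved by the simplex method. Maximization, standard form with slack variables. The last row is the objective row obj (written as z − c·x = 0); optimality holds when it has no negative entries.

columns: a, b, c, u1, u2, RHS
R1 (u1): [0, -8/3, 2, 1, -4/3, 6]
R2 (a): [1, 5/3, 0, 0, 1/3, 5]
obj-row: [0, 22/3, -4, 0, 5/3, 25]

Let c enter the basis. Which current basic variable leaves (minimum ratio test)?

u1

Column c entries and ratios — u1: 6/2 = 3; a: 0 ≤ 0, skip.
Smallest ratio is 3 in the row of u1, so u1 leaves.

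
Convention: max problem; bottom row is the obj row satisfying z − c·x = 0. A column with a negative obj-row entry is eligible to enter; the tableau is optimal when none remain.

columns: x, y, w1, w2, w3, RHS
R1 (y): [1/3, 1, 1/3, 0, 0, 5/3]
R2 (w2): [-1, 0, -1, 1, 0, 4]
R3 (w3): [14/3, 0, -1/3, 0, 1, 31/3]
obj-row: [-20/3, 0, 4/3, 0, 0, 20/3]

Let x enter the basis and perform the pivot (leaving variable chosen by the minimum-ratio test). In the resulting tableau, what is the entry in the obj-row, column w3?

10/7

Ratio test on column x — row 1: (5/3)/(1/3) = 5; row 2: entry -1 ≤ 0; row 3: (31/3)/(14/3) = 31/14. Minimum is 31/14 at row 3 (w3 leaves); pivot element 14/3.
Divide row 3 by 14/3; eliminate column x from the other rows.
obj-row update in column w3: 0 − (-20/3)·(3/14) = 10/7.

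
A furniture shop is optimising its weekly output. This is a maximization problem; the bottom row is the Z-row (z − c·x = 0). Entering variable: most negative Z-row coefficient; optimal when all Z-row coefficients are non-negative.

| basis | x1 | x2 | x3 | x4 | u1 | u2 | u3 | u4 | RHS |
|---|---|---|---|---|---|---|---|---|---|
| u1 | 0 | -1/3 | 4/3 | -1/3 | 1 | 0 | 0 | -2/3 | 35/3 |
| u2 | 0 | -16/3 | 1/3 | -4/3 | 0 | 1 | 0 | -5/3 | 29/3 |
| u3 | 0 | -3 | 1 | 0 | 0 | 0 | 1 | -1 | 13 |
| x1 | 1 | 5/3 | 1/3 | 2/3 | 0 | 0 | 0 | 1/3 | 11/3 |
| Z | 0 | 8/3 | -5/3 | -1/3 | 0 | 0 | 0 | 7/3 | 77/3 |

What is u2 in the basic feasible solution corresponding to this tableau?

u2 is basic (row 2); its value is the RHS of that row, 29/3.

29/3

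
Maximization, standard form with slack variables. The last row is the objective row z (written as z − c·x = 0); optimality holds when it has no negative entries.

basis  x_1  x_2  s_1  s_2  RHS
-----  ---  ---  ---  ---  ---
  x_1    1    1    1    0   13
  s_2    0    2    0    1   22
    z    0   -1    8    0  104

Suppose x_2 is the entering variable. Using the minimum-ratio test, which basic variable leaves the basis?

Column x_2 entries and ratios — x_1: 13/1 = 13; s_2: 22/2 = 11.
Smallest ratio is 11 in the row of s_2, so s_2 leaves.

s_2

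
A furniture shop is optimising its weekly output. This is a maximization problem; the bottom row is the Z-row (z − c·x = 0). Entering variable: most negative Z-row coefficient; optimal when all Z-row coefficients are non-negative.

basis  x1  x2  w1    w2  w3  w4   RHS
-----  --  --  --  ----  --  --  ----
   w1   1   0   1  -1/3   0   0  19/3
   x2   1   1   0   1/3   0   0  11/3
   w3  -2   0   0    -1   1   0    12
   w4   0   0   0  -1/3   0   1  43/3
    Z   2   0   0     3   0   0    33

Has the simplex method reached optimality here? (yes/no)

yes

Every Z-row coefficient is ≥ 0, so the tableau is optimal.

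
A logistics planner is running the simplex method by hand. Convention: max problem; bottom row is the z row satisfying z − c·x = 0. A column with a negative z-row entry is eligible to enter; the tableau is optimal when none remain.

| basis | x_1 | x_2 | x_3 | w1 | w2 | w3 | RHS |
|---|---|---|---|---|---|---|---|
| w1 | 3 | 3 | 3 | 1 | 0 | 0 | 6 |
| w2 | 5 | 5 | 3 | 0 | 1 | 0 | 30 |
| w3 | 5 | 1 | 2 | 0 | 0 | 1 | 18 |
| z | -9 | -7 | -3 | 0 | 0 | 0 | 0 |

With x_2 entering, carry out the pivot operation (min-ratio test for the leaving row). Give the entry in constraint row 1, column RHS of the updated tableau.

2

Ratio test on column x_2 — row 1: 6/3 = 2; row 2: 30/5 = 6; row 3: 18/1 = 18. Minimum is 2 at row 1 (w1 leaves); pivot element 3.
Divide row 1 by 3; eliminate column x_2 from the other rows.
In the new row 1, the RHS entry is the old entry divided by the pivot: 6/3 = 2.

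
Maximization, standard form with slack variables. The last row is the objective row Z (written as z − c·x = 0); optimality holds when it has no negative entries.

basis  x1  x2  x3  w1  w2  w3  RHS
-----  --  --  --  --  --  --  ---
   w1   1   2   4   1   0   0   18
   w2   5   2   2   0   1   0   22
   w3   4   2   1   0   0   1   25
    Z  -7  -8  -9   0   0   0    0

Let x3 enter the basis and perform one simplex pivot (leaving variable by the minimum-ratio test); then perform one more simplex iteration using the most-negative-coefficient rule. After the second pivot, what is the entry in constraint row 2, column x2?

2/9

Ratio test on column x3 — row 1: 18/4 = 9/2; row 2: 22/2 = 11; row 3: 25/1 = 25. Minimum is 9/2 at row 1 (w1 leaves); pivot element 4.
Divide row 1 by 4; eliminate column x3 from the other rows.
Second iteration: most negative Z-row entry is -19/4 in column x1, so x1 enters.
Ratio test on column x1 — row 1: (9/2)/(1/4) = 18; row 2: 13/(9/2) = 26/9; row 3: (41/2)/(15/4) = 82/15. Minimum is 26/9 at row 2 (w2 leaves); pivot element 9/2.
Divide row 2 by 9/2; eliminate column x1 from the other rows.
After both pivots, the entry at constraint row 2, column x2 is 2/9.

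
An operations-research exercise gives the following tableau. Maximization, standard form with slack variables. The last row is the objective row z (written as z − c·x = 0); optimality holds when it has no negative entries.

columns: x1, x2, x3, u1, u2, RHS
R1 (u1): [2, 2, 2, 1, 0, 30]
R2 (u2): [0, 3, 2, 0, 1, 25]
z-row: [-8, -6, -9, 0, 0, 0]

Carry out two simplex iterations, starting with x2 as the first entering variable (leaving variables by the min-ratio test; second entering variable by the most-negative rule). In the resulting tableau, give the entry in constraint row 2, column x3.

Ratio test on column x2 — row 1: 30/2 = 15; row 2: 25/3 = 25/3. Minimum is 25/3 at row 2 (u2 leaves); pivot element 3.
Divide row 2 by 3; eliminate column x2 from the other rows.
Second iteration: most negative z-row entry is -8 in column x1, so x1 enters.
Ratio test on column x1 — row 1: (40/3)/2 = 20/3; row 2: entry 0 ≤ 0. Minimum is 20/3 at row 1 (u1 leaves); pivot element 2.
Divide row 1 by 2; eliminate column x1 from the other rows.
After both pivots, the entry at constraint row 2, column x3 is 2/3.

2/3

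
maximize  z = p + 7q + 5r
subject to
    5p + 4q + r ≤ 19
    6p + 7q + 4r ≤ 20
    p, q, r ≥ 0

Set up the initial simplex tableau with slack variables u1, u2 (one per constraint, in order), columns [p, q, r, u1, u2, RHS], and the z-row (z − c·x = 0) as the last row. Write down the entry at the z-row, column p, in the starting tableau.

The z-row carries the negated objective coefficients: the p entry is -1.

-1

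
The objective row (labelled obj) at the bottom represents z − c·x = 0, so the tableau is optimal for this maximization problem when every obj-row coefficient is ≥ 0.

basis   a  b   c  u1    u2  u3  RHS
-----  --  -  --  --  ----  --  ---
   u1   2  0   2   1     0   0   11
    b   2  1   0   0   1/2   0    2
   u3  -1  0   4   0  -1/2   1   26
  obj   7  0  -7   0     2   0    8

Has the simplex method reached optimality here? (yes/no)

no

The obj-row has a negative entry -7 in column c, so it is not optimal.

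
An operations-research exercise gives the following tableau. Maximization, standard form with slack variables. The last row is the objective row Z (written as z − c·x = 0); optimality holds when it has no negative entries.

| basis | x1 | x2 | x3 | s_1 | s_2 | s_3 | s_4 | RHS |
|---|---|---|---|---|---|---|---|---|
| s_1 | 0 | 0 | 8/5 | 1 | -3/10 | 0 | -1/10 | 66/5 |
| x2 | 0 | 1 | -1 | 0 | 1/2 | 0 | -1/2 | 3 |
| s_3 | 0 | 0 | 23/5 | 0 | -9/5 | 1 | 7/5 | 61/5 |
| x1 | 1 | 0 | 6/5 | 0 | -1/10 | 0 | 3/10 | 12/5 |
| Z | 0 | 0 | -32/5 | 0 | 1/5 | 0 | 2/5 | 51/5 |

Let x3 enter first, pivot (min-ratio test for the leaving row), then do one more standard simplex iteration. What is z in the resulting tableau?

Ratio test on column x3 — row 1: (66/5)/(8/5) = 33/4; row 2: entry -1 ≤ 0; row 3: (61/5)/(23/5) = 61/23; row 4: (12/5)/(6/5) = 2. Minimum is 2 at row 4 (x1 leaves); pivot element 6/5.
Pivot on row 4; the Z-row RHS becomes 51/5 − (-32/5)·2 = 23.
Next entering variable (most negative Z-row entry -1/3): s_2.
Ratio test on column s_2 — row 1: entry -1/6 ≤ 0; row 2: 5/(5/12) = 12; row 3: entry -17/12 ≤ 0; row 4: entry -1/12 ≤ 0. Minimum is 12 at row 2 (x2 leaves); pivot element 5/12.
After the second pivot the Z-row RHS is 23 − (-1/3)·12 = 27.

27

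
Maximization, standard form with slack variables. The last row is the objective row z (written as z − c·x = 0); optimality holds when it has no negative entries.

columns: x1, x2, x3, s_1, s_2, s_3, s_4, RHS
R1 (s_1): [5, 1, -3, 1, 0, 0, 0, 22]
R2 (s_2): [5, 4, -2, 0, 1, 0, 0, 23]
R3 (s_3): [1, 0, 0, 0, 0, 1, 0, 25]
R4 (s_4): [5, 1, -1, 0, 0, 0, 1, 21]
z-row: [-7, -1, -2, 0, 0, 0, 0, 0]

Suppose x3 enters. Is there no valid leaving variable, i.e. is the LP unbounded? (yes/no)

yes

Every constraint-row entry in column x3 is ≤ 0, so increasing x3 is unbounded.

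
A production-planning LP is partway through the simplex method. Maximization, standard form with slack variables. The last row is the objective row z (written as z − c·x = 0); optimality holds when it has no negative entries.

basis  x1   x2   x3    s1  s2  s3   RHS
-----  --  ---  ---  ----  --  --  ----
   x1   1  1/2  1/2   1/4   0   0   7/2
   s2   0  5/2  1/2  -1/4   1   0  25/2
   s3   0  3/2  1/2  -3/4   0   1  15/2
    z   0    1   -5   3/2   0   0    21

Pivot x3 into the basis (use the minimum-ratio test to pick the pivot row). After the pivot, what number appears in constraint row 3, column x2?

Ratio test on column x3 — row 1: (7/2)/(1/2) = 7; row 2: (25/2)/(1/2) = 25; row 3: (15/2)/(1/2) = 15. Minimum is 7 at row 1 (x1 leaves); pivot element 1/2.
Divide row 1 by 1/2; eliminate column x3 from the other rows.
Row 3 update in column x2: 3/2 − (1/2)·1 = 1.

1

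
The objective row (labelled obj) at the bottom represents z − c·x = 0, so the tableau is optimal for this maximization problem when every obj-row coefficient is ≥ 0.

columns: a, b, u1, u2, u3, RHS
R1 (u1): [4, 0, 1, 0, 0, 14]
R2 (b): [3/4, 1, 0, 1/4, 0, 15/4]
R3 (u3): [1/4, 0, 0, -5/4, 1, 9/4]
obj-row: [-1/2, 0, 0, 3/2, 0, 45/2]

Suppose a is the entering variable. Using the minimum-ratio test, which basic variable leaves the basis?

u1

Column a entries and ratios — u1: 14/4 = 7/2; b: (15/4)/(3/4) = 5; u3: (9/4)/(1/4) = 9.
Smallest ratio is 7/2 in the row of u1, so u1 leaves.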